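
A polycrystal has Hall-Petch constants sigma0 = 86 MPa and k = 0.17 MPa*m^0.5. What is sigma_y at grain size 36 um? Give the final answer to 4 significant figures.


sigma_y = sigma0 + k / sqrt(d)
d = 36 um = 3.6e-05 m
sigma_y = 86 + 0.17 / sqrt(3.6e-05)
sigma_y = 114.3 MPa


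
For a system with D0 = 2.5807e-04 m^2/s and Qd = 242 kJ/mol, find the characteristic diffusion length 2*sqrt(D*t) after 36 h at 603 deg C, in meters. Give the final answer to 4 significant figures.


Step 1: D = D0 * exp(-Qd/(R*T))
T = 876.15 K
D = 2.5807e-04 * exp(-242e3 / (8.314 * 876.15)) = 9.62874e-19 m^2/s
Step 2: L = 2*sqrt(D*t)
t = 36 h = 129600 s
L = 2*sqrt(9.62874e-19 * 129600) = 7.065e-07 m


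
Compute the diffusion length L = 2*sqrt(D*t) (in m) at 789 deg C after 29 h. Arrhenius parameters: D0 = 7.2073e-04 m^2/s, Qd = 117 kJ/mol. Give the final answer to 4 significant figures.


Step 1: D = D0 * exp(-Qd/(R*T))
T = 1062.15 K
D = 7.2073e-04 * exp(-117e3 / (8.314 * 1062.15)) = 1.26974e-09 m^2/s
Step 2: L = 2*sqrt(D*t)
t = 29 h = 104400 s
L = 2*sqrt(1.26974e-09 * 104400) = 0.02303 m


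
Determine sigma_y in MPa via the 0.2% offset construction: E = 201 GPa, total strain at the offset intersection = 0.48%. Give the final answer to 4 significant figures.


Offset strain = 0.002
Elastic strain at yield = total_strain - offset = 4.8e-03 - 0.002 = 2.8e-03
sigma_y = E * elastic_strain = 201000 * 2.8e-03
sigma_y = 562.8 MPa


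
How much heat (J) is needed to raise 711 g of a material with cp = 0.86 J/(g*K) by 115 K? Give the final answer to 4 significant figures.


Q = m * cp * dT
Q = 711 * 0.86 * 115
Q = 70320 J


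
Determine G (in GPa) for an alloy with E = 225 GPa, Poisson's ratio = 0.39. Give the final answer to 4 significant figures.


G = E / (2*(1+nu))
G = 225 / (2*(1+0.39))
G = 80.94 GPa


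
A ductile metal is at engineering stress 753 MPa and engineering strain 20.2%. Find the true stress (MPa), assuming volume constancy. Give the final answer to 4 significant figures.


sigma_true = sigma_eng * (1 + epsilon_eng)
sigma_true = 753 * (1 + 0.202)
sigma_true = 905.1 MPa


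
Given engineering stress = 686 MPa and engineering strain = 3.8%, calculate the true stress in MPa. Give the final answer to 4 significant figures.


sigma_true = sigma_eng * (1 + epsilon_eng)
sigma_true = 686 * (1 + 0.038)
sigma_true = 712.1 MPa


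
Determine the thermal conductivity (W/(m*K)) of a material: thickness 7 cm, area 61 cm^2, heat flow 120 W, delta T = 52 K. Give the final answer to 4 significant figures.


k = Q*L / (A*dT)
L = 0.07 m, A = 6.1e-03 m^2
k = 120 * 0.07 / (6.1e-03 * 52)
k = 26.48 W/(m*K)


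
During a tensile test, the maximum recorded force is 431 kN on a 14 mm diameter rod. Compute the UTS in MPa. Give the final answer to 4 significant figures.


A0 = pi*(d/2)^2 = pi*(14/2)^2 = 153.938 mm^2
UTS = F_max / A0 = 431*1000 / 153.938
UTS = 2800 MPa


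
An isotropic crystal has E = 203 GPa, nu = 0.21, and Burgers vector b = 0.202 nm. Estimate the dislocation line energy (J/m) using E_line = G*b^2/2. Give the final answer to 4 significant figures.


Step 1: G = E / (2*(1+nu))
G = 203 / (2*(1+0.21)) = 83.8843 GPa = 8.38843e+10 Pa
Step 2: E_line = G*b^2/2
b = 0.202 nm = 2.02e-10 m
E_line = 0.5 * 8.38843e+10 * (2.02e-10)^2 = 1.711e-09 J/m


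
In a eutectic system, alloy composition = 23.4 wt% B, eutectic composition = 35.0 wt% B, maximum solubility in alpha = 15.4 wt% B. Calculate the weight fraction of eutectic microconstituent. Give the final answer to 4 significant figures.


f_primary = (C_e - C0) / (C_e - C_alpha_max)
f_primary = (35.0 - 23.4) / (35.0 - 15.4)
f_primary = 0.591837
f_eutectic = 1 - 0.591837 = 0.4082


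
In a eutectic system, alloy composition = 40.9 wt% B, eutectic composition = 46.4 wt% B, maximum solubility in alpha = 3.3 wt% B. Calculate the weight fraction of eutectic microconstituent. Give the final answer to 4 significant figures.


f_primary = (C_e - C0) / (C_e - C_alpha_max)
f_primary = (46.4 - 40.9) / (46.4 - 3.3)
f_primary = 0.12761
f_eutectic = 1 - 0.12761 = 0.8724


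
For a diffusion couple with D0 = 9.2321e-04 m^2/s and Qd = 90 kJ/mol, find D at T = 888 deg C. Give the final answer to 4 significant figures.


D = D0 * exp(-Qd / (R*T))
T = 1161.15 K
D = 9.2321e-04 * exp(-90e3 / (8.314 * 1161.15))
D = 8.251e-08 m^2/s


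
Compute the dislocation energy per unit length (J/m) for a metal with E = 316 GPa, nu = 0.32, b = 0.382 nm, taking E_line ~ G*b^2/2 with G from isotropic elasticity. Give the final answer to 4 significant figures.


Step 1: G = E / (2*(1+nu))
G = 316 / (2*(1+0.32)) = 119.697 GPa = 1.19697e+11 Pa
Step 2: E_line = G*b^2/2
b = 0.382 nm = 3.82e-10 m
E_line = 0.5 * 1.19697e+11 * (3.82e-10)^2 = 8.733e-09 J/m


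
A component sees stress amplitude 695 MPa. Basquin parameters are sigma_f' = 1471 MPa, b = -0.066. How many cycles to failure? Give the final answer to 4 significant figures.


sigma_a = sigma_f' * (2*Nf)^b
2*Nf = (sigma_a / sigma_f')^(1/b)
2*Nf = (695 / 1471)^(1/-0.066)
2*Nf = 85853
Nf = 42930 cycles


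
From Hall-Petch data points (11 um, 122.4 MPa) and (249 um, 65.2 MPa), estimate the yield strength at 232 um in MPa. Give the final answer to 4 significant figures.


sigma_y = sigma0 + k / sqrt(d)
1/sqrt(d1) = 1/sqrt(1.1e-05) = 301.511;  1/sqrt(d2) = 63.3724
k = (sigma1 - sigma2) / (1/sqrt(d1) - 1/sqrt(d2)) = (122.4 - 65.2) / (301.511 - 63.3724) = 0.240196 MPa*m^0.5
sigma0 = sigma1 - k/sqrt(d1) = 122.4 - 0.240196*301.511 = 49.9782 MPa
sigma_y(d3) = 49.9782 + 0.240196 / sqrt(2.32e-04) = 65.75 MPa


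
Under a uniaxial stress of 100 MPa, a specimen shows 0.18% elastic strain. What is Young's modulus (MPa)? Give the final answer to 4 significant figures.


E = sigma / epsilon
epsilon = 0.18% = 1.8e-03
E = 100 / 1.8e-03
E = 55560 MPa


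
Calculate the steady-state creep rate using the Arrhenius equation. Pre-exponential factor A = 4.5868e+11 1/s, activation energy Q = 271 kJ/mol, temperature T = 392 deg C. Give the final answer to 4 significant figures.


rate = A * exp(-Q / (R*T))
T = 392 + 273.15 = 665.15 K
rate = 4.5868e+11 * exp(-271e3 / (8.314 * 665.15))
rate = 2.393e-10 1/s


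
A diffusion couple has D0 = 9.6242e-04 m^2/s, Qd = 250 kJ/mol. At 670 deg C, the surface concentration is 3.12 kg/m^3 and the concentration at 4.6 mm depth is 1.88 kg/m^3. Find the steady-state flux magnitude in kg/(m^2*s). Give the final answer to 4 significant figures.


Step 1: D = D0 * exp(-Qd/(R*T))
T = 670 + 273.15 = 943.15 K
D = 9.6242e-04 * exp(-250e3 / (8.314 * 943.15)) = 1.37111e-17 m^2/s
Step 2: J = D * (C1 - C2) / dx
J = 1.37111e-17 * (3.12 - 1.88) / 4.6e-03
J = 3.696e-15 kg/(m^2*s)


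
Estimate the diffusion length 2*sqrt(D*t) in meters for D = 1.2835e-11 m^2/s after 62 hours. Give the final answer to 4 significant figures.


t = 62 hr = 223200 s
Diffusion length = 2*sqrt(D*t)
= 2*sqrt(1.2835e-11 * 223200)
= 3.385e-03 m


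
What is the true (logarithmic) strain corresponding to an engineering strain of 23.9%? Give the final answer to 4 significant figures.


epsilon_true = ln(1 + epsilon_eng)
epsilon_true = ln(1 + 0.239)
epsilon_true = 0.2143


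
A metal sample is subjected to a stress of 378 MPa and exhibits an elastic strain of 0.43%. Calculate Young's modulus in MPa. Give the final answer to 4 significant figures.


E = sigma / epsilon
epsilon = 0.43% = 4.3e-03
E = 378 / 4.3e-03
E = 87910 MPa


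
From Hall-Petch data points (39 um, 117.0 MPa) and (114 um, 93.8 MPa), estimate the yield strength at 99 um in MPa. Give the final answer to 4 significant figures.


sigma_y = sigma0 + k / sqrt(d)
1/sqrt(d1) = 1/sqrt(3.9e-05) = 160.128;  1/sqrt(d2) = 93.6586
k = (sigma1 - sigma2) / (1/sqrt(d1) - 1/sqrt(d2)) = (117.0 - 93.8) / (160.128 - 93.6586) = 0.349032 MPa*m^0.5
sigma0 = sigma1 - k/sqrt(d1) = 117.0 - 0.349032*160.128 = 61.1102 MPa
sigma_y(d3) = 61.1102 + 0.349032 / sqrt(9.9e-05) = 96.19 MPa


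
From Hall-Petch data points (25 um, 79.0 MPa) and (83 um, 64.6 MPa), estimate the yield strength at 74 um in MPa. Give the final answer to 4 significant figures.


sigma_y = sigma0 + k / sqrt(d)
1/sqrt(d1) = 1/sqrt(2.5e-05) = 200;  1/sqrt(d2) = 109.764
k = (sigma1 - sigma2) / (1/sqrt(d1) - 1/sqrt(d2)) = (79.0 - 64.6) / (200 - 109.764) = 0.159582 MPa*m^0.5
sigma0 = sigma1 - k/sqrt(d1) = 79.0 - 0.159582*200 = 47.0836 MPa
sigma_y(d3) = 47.0836 + 0.159582 / sqrt(7.4e-05) = 65.63 MPa


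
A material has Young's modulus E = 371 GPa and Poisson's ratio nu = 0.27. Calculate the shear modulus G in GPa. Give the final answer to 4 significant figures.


G = E / (2*(1+nu))
G = 371 / (2*(1+0.27))
G = 146.1 GPa


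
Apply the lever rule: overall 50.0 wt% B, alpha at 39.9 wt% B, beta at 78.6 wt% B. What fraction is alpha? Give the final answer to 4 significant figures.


f_alpha = (C_beta - C0) / (C_beta - C_alpha)
f_alpha = (78.6 - 50.0) / (78.6 - 39.9)
f_alpha = 0.739


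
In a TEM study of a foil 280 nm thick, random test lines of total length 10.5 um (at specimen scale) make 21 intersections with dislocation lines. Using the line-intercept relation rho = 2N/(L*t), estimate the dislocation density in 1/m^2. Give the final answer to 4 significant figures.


rho = 2N / (L * t)
L = 10.5 um = 1.05e-05 m, t = 280 nm = 2.8e-07 m
rho = 2 * 21 / (1.05e-05 * 2.8e-07)
rho = 1.429e+13 1/m^2


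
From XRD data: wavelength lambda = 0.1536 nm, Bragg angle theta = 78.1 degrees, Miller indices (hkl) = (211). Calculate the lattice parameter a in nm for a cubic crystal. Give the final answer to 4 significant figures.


d = lambda / (2*sin(theta))
d = 0.1536 / (2*sin(78.1 deg))
d = 0.0784868 nm
a = d * sqrt(h^2+k^2+l^2) = 0.0784868 * sqrt(6)
a = 0.1923 nm


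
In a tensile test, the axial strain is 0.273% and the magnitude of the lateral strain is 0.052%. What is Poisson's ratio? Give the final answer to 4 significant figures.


nu = -epsilon_lat / epsilon_axial
Lateral strain is contraction (negative), so using magnitudes:
nu = 0.052 / 0.273
nu = 0.1905


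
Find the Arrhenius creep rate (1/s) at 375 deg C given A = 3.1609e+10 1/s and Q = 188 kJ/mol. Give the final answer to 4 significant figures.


rate = A * exp(-Q / (R*T))
T = 375 + 273.15 = 648.15 K
rate = 3.1609e+10 * exp(-188e3 / (8.314 * 648.15))
rate = 2.23e-05 1/s


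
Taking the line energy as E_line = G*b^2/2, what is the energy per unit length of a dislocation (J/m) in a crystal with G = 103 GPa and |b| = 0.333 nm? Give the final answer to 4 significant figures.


E = G*b^2/2
b = 0.333 nm = 3.33e-10 m
G = 103 GPa = 1.03e+11 Pa
E = 0.5 * 1.03e+11 * (3.33e-10)^2
E = 5.711e-09 J/m


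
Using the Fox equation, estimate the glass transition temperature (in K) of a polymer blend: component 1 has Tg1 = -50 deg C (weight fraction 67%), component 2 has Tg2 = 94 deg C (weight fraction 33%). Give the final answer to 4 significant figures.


1/Tg = w1/Tg1 + w2/Tg2 (in Kelvin)
Tg1 = 223.15 K, Tg2 = 367.15 K
1/Tg = 0.67/223.15 + 0.33/367.15
Tg = 256.3 K


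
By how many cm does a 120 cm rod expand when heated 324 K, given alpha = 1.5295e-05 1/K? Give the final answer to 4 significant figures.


dL = L0 * alpha * dT
dL = 120 * 1.5295e-05 * 324
dL = 0.5947 cm


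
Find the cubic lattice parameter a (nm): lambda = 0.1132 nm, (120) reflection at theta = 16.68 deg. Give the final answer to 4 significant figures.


d = lambda / (2*sin(theta))
d = 0.1132 / (2*sin(16.68 deg))
d = 0.197195 nm
a = d * sqrt(h^2+k^2+l^2) = 0.197195 * sqrt(5)
a = 0.4409 nm


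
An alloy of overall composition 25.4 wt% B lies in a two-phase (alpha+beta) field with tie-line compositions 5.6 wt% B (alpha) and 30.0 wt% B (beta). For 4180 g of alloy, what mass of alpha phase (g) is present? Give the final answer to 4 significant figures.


f_alpha = (C_beta - C0) / (C_beta - C_alpha)
f_alpha = (30.0 - 25.4) / (30.0 - 5.6) = 0.188525
m_alpha = f_alpha * m_total = 0.188525 * 4180 = 788 g


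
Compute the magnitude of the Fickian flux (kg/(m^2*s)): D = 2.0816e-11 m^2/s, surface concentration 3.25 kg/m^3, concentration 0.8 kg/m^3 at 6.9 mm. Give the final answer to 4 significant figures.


J = -D * (dC/dx) = D * (C1 - C2) / dx
J = 2.0816e-11 * (3.25 - 0.8) / 6.9e-03
J = 7.391e-09 kg/(m^2*s)


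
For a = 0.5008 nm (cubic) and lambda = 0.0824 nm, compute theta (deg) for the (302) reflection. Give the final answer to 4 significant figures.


d = a / sqrt(h^2+k^2+l^2)
d = 0.5008 / sqrt(13) = 0.138897 nm
lambda = 2*d*sin(theta)  =>  sin(theta) = lambda / (2*d)
sin(theta) = 0.0824 / (2 * 0.138897) = 0.296623
theta = 17.25 deg


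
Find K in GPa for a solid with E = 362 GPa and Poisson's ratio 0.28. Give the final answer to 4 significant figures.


K = E / (3*(1-2*nu))
K = 362 / (3*(1-2*0.28))
K = 274.2 GPa


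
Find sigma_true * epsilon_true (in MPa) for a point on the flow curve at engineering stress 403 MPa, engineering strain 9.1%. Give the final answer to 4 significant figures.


sigma_true = sigma_eng * (1 + epsilon_eng)
sigma_true = 403 * (1 + 0.091) = 439.673 MPa
epsilon_true = ln(1 + epsilon_eng)
epsilon_true = ln(1 + 0.091) = 0.0870947
sigma_true * epsilon_true = 439.673 * 0.0870947 = 38.29 MPa


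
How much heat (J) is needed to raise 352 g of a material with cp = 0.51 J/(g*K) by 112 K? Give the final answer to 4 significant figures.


Q = m * cp * dT
Q = 352 * 0.51 * 112
Q = 20110 J


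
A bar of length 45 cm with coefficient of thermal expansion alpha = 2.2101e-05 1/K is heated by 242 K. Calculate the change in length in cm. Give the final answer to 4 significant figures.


dL = L0 * alpha * dT
dL = 45 * 2.2101e-05 * 242
dL = 0.2407 cm


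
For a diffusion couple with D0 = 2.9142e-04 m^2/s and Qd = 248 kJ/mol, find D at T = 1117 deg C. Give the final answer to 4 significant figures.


D = D0 * exp(-Qd / (R*T))
T = 1390.15 K
D = 2.9142e-04 * exp(-248e3 / (8.314 * 1390.15))
D = 1.398e-13 m^2/s


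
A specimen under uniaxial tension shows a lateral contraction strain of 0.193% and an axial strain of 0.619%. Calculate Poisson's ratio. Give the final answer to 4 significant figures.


nu = -epsilon_lat / epsilon_axial
Lateral strain is contraction (negative), so using magnitudes:
nu = 0.193 / 0.619
nu = 0.3118


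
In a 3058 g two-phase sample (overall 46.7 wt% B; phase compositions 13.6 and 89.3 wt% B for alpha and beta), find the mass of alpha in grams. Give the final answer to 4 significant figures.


f_alpha = (C_beta - C0) / (C_beta - C_alpha)
f_alpha = (89.3 - 46.7) / (89.3 - 13.6) = 0.562748
m_alpha = f_alpha * m_total = 0.562748 * 3058 = 1721 g


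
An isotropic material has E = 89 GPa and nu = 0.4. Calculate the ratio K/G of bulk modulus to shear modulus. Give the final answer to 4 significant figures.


G = E / (2*(1+nu))
G = 89 / (2*(1+0.4)) = 31.7857 GPa
K = E / (3*(1-2*nu))
K = 89 / (3*(1-2*0.4)) = 148.333 GPa
K/G = 148.333 / 31.7857 = 4.667


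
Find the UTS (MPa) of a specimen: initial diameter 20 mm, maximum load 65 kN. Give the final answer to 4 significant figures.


A0 = pi*(d/2)^2 = pi*(20/2)^2 = 314.159 mm^2
UTS = F_max / A0 = 65*1000 / 314.159
UTS = 206.9 MPa


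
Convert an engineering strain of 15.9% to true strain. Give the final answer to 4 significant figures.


epsilon_true = ln(1 + epsilon_eng)
epsilon_true = ln(1 + 0.159)
epsilon_true = 0.1476


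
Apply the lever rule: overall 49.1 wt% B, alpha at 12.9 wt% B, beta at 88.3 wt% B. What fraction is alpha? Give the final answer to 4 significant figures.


f_alpha = (C_beta - C0) / (C_beta - C_alpha)
f_alpha = (88.3 - 49.1) / (88.3 - 12.9)
f_alpha = 0.5199


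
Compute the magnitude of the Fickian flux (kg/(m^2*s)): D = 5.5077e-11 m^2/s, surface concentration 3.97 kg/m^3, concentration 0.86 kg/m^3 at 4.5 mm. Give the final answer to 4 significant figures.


J = -D * (dC/dx) = D * (C1 - C2) / dx
J = 5.5077e-11 * (3.97 - 0.86) / 4.5e-03
J = 3.806e-08 kg/(m^2*s)


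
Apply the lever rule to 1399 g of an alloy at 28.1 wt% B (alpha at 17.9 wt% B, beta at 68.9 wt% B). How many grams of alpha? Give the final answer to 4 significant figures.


f_alpha = (C_beta - C0) / (C_beta - C_alpha)
f_alpha = (68.9 - 28.1) / (68.9 - 17.9) = 0.8
m_alpha = f_alpha * m_total = 0.8 * 1399 = 1119 g


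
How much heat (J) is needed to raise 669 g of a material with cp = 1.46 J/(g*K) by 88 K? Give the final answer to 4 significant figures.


Q = m * cp * dT
Q = 669 * 1.46 * 88
Q = 85950 J


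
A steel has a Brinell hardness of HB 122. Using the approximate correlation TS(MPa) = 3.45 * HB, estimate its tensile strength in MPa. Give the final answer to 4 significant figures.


TS (MPa) = 3.45 * HB
TS = 3.45 * 122
TS = 420.9 MPa


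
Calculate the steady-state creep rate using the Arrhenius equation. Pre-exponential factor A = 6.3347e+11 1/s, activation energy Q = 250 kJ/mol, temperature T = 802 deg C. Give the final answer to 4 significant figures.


rate = A * exp(-Q / (R*T))
T = 802 + 273.15 = 1075.15 K
rate = 6.3347e+11 * exp(-250e3 / (8.314 * 1075.15))
rate = 0.4523 1/s


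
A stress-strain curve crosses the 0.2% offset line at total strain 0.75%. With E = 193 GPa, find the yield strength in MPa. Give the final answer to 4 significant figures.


Offset strain = 0.002
Elastic strain at yield = total_strain - offset = 7.5e-03 - 0.002 = 5.5e-03
sigma_y = E * elastic_strain = 193000 * 5.5e-03
sigma_y = 1062 MPa


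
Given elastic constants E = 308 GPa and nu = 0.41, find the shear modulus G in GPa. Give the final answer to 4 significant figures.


G = E / (2*(1+nu))
G = 308 / (2*(1+0.41))
G = 109.2 GPa


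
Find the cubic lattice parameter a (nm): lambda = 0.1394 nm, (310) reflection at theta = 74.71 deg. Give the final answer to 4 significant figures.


d = lambda / (2*sin(theta))
d = 0.1394 / (2*sin(74.71 deg))
d = 0.0722577 nm
a = d * sqrt(h^2+k^2+l^2) = 0.0722577 * sqrt(10)
a = 0.2285 nm


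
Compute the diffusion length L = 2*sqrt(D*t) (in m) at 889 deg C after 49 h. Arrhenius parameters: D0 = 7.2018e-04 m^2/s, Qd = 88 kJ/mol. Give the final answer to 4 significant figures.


Step 1: D = D0 * exp(-Qd/(R*T))
T = 1162.15 K
D = 7.2018e-04 * exp(-88e3 / (8.314 * 1162.15)) = 7.97997e-08 m^2/s
Step 2: L = 2*sqrt(D*t)
t = 49 h = 176400 s
L = 2*sqrt(7.97997e-08 * 176400) = 0.2373 m


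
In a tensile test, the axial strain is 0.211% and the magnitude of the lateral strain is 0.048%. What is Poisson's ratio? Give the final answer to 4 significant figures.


nu = -epsilon_lat / epsilon_axial
Lateral strain is contraction (negative), so using magnitudes:
nu = 0.048 / 0.211
nu = 0.2275


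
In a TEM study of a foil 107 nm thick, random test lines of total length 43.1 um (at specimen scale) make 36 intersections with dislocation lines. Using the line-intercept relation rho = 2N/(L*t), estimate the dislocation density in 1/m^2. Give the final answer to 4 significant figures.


rho = 2N / (L * t)
L = 43.1 um = 4.31e-05 m, t = 107 nm = 1.07e-07 m
rho = 2 * 36 / (4.31e-05 * 1.07e-07)
rho = 1.561e+13 1/m^2


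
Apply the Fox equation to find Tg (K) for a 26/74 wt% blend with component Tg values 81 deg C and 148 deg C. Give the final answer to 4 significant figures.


1/Tg = w1/Tg1 + w2/Tg2 (in Kelvin)
Tg1 = 354.15 K, Tg2 = 421.15 K
1/Tg = 0.26/354.15 + 0.74/421.15
Tg = 401.4 K


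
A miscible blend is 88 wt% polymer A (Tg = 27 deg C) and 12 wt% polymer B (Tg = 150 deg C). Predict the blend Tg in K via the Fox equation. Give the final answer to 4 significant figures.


1/Tg = w1/Tg1 + w2/Tg2 (in Kelvin)
Tg1 = 300.15 K, Tg2 = 423.15 K
1/Tg = 0.88/300.15 + 0.12/423.15
Tg = 311 K


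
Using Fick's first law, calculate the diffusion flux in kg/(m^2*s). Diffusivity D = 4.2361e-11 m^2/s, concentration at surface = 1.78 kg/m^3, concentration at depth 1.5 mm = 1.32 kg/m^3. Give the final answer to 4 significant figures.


J = -D * (dC/dx) = D * (C1 - C2) / dx
J = 4.2361e-11 * (1.78 - 1.32) / 1.5e-03
J = 1.299e-08 kg/(m^2*s)


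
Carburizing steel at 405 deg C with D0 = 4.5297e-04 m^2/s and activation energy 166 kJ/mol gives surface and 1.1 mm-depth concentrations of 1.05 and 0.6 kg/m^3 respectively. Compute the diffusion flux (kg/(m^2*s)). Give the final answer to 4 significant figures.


Step 1: D = D0 * exp(-Qd/(R*T))
T = 405 + 273.15 = 678.15 K
D = 4.5297e-04 * exp(-166e3 / (8.314 * 678.15)) = 7.40328e-17 m^2/s
Step 2: J = D * (C1 - C2) / dx
J = 7.40328e-17 * (1.05 - 0.6) / 1.1e-03
J = 3.029e-14 kg/(m^2*s)


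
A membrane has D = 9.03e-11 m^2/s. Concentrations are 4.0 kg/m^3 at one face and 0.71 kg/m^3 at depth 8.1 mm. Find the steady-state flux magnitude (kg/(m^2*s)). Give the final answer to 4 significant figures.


J = -D * (dC/dx) = D * (C1 - C2) / dx
J = 9.03e-11 * (4.0 - 0.71) / 8.1e-03
J = 3.668e-08 kg/(m^2*s)


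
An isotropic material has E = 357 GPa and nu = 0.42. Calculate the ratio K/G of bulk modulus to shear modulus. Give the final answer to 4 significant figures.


G = E / (2*(1+nu))
G = 357 / (2*(1+0.42)) = 125.704 GPa
K = E / (3*(1-2*nu))
K = 357 / (3*(1-2*0.42)) = 743.75 GPa
K/G = 743.75 / 125.704 = 5.917


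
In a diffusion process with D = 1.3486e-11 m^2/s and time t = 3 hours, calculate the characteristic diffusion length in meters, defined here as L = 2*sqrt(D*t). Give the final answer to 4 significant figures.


t = 3 hr = 10800 s
Diffusion length = 2*sqrt(D*t)
= 2*sqrt(1.3486e-11 * 10800)
= 7.633e-04 m


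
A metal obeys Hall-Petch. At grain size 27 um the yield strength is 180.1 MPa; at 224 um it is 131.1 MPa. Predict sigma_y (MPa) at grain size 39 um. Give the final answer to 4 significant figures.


sigma_y = sigma0 + k / sqrt(d)
1/sqrt(d1) = 1/sqrt(2.7e-05) = 192.45;  1/sqrt(d2) = 66.8153
k = (sigma1 - sigma2) / (1/sqrt(d1) - 1/sqrt(d2)) = (180.1 - 131.1) / (192.45 - 66.8153) = 0.390019 MPa*m^0.5
sigma0 = sigma1 - k/sqrt(d1) = 180.1 - 0.390019*192.45 = 105.041 MPa
sigma_y(d3) = 105.041 + 0.390019 / sqrt(3.9e-05) = 167.5 MPa


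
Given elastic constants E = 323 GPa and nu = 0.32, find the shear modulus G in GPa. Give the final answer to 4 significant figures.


G = E / (2*(1+nu))
G = 323 / (2*(1+0.32))
G = 122.3 GPa


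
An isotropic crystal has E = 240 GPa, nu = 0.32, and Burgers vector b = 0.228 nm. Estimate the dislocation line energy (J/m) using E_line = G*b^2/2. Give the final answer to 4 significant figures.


Step 1: G = E / (2*(1+nu))
G = 240 / (2*(1+0.32)) = 90.9091 GPa = 9.09091e+10 Pa
Step 2: E_line = G*b^2/2
b = 0.228 nm = 2.28e-10 m
E_line = 0.5 * 9.09091e+10 * (2.28e-10)^2 = 2.363e-09 J/m


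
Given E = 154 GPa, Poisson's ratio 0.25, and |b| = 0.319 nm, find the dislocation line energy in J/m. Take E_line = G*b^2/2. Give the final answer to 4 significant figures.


Step 1: G = E / (2*(1+nu))
G = 154 / (2*(1+0.25)) = 61.6 GPa = 6.16e+10 Pa
Step 2: E_line = G*b^2/2
b = 0.319 nm = 3.19e-10 m
E_line = 0.5 * 6.16e+10 * (3.19e-10)^2 = 3.134e-09 J/m


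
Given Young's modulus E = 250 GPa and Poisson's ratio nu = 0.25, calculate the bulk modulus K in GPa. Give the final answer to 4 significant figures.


K = E / (3*(1-2*nu))
K = 250 / (3*(1-2*0.25))
K = 166.7 GPa


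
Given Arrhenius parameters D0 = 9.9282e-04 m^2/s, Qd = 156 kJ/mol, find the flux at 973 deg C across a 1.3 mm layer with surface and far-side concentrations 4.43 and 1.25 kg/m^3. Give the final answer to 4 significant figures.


Step 1: D = D0 * exp(-Qd/(R*T))
T = 973 + 273.15 = 1246.15 K
D = 9.9282e-04 * exp(-156e3 / (8.314 * 1246.15)) = 2.86821e-10 m^2/s
Step 2: J = D * (C1 - C2) / dx
J = 2.86821e-10 * (4.43 - 1.25) / 1.3e-03
J = 7.016e-07 kg/(m^2*s)


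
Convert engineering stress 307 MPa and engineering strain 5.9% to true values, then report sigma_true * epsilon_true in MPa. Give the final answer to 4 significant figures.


sigma_true = sigma_eng * (1 + epsilon_eng)
sigma_true = 307 * (1 + 0.059) = 325.113 MPa
epsilon_true = ln(1 + epsilon_eng)
epsilon_true = ln(1 + 0.059) = 0.0573251
sigma_true * epsilon_true = 325.113 * 0.0573251 = 18.64 MPa


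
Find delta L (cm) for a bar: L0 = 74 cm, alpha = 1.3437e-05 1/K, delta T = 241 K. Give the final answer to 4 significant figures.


dL = L0 * alpha * dT
dL = 74 * 1.3437e-05 * 241
dL = 0.2396 cm


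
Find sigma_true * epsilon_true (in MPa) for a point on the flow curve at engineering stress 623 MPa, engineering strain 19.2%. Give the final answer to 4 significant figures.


sigma_true = sigma_eng * (1 + epsilon_eng)
sigma_true = 623 * (1 + 0.192) = 742.616 MPa
epsilon_true = ln(1 + epsilon_eng)
epsilon_true = ln(1 + 0.192) = 0.175633
sigma_true * epsilon_true = 742.616 * 0.175633 = 130.4 MPa


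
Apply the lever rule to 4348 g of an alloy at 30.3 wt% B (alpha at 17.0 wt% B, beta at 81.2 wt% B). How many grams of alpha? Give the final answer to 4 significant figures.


f_alpha = (C_beta - C0) / (C_beta - C_alpha)
f_alpha = (81.2 - 30.3) / (81.2 - 17.0) = 0.792835
m_alpha = f_alpha * m_total = 0.792835 * 4348 = 3447 g


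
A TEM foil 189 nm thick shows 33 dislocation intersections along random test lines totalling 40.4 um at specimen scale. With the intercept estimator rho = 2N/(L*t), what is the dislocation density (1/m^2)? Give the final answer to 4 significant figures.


rho = 2N / (L * t)
L = 40.4 um = 4.04e-05 m, t = 189 nm = 1.89e-07 m
rho = 2 * 33 / (4.04e-05 * 1.89e-07)
rho = 8.644e+12 1/m^2


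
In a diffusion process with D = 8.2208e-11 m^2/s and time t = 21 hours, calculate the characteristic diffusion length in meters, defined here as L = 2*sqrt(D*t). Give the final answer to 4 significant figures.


t = 21 hr = 75600 s
Diffusion length = 2*sqrt(D*t)
= 2*sqrt(8.2208e-11 * 75600)
= 4.986e-03 m


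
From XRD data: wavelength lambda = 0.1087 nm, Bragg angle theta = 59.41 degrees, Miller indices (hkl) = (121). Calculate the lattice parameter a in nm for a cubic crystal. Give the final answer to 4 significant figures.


d = lambda / (2*sin(theta))
d = 0.1087 / (2*sin(59.41 deg))
d = 0.0631367 nm
a = d * sqrt(h^2+k^2+l^2) = 0.0631367 * sqrt(6)
a = 0.1547 nm


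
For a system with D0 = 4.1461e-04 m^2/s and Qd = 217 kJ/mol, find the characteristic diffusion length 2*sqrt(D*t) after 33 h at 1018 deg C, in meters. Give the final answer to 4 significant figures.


Step 1: D = D0 * exp(-Qd/(R*T))
T = 1291.15 K
D = 4.1461e-04 * exp(-217e3 / (8.314 * 1291.15)) = 6.89274e-13 m^2/s
Step 2: L = 2*sqrt(D*t)
t = 33 h = 118800 s
L = 2*sqrt(6.89274e-13 * 118800) = 5.723e-04 m


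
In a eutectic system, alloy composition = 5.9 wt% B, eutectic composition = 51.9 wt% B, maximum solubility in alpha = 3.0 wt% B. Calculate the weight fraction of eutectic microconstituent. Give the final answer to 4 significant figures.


f_primary = (C_e - C0) / (C_e - C_alpha_max)
f_primary = (51.9 - 5.9) / (51.9 - 3.0)
f_primary = 0.940695
f_eutectic = 1 - 0.940695 = 0.0593


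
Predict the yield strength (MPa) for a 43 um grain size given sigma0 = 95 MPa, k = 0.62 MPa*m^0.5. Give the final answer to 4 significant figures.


sigma_y = sigma0 + k / sqrt(d)
d = 43 um = 4.3e-05 m
sigma_y = 95 + 0.62 / sqrt(4.3e-05)
sigma_y = 189.5 MPa


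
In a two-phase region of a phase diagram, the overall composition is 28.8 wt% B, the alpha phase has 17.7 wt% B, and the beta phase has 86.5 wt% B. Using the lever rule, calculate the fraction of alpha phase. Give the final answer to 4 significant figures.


f_alpha = (C_beta - C0) / (C_beta - C_alpha)
f_alpha = (86.5 - 28.8) / (86.5 - 17.7)
f_alpha = 0.8387


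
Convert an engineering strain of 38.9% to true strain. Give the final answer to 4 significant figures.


epsilon_true = ln(1 + epsilon_eng)
epsilon_true = ln(1 + 0.389)
epsilon_true = 0.3286


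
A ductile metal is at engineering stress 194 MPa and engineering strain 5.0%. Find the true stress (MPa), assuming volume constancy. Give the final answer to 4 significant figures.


sigma_true = sigma_eng * (1 + epsilon_eng)
sigma_true = 194 * (1 + 0.05)
sigma_true = 203.7 MPa


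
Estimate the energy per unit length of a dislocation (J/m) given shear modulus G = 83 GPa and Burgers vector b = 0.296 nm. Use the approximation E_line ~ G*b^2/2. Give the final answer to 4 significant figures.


E = G*b^2/2
b = 0.296 nm = 2.96e-10 m
G = 83 GPa = 8.3e+10 Pa
E = 0.5 * 8.3e+10 * (2.96e-10)^2
E = 3.636e-09 J/m


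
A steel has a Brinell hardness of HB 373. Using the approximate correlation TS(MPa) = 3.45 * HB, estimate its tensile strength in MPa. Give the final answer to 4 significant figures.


TS (MPa) = 3.45 * HB
TS = 3.45 * 373
TS = 1287 MPa


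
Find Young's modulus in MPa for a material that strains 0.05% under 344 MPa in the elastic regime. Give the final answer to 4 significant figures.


E = sigma / epsilon
epsilon = 0.05% = 5e-04
E = 344 / 5e-04
E = 688000 MPa


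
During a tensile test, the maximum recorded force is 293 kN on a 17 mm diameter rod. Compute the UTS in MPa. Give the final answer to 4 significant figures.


A0 = pi*(d/2)^2 = pi*(17/2)^2 = 226.98 mm^2
UTS = F_max / A0 = 293*1000 / 226.98
UTS = 1291 MPa


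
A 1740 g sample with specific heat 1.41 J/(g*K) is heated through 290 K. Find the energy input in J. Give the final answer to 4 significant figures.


Q = m * cp * dT
Q = 1740 * 1.41 * 290
Q = 711500 J


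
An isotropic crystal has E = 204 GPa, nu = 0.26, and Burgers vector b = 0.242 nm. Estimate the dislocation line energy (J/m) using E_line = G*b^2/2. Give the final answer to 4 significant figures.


Step 1: G = E / (2*(1+nu))
G = 204 / (2*(1+0.26)) = 80.9524 GPa = 8.09524e+10 Pa
Step 2: E_line = G*b^2/2
b = 0.242 nm = 2.42e-10 m
E_line = 0.5 * 8.09524e+10 * (2.42e-10)^2 = 2.37e-09 J/m


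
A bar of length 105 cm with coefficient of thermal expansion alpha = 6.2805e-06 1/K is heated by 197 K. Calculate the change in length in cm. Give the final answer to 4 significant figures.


dL = L0 * alpha * dT
dL = 105 * 6.2805e-06 * 197
dL = 0.1299 cm


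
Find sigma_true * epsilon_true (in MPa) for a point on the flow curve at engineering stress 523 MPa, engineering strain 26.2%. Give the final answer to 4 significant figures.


sigma_true = sigma_eng * (1 + epsilon_eng)
sigma_true = 523 * (1 + 0.262) = 660.026 MPa
epsilon_true = ln(1 + epsilon_eng)
epsilon_true = ln(1 + 0.262) = 0.232698
sigma_true * epsilon_true = 660.026 * 0.232698 = 153.6 MPa


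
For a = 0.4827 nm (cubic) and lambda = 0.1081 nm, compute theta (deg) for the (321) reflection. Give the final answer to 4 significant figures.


d = a / sqrt(h^2+k^2+l^2)
d = 0.4827 / sqrt(14) = 0.129007 nm
lambda = 2*d*sin(theta)  =>  sin(theta) = lambda / (2*d)
sin(theta) = 0.1081 / (2 * 0.129007) = 0.41897
theta = 24.77 deg


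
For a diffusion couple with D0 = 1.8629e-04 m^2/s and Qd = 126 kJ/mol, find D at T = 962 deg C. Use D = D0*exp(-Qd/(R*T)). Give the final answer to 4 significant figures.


D = D0 * exp(-Qd / (R*T))
T = 1235.15 K
D = 1.8629e-04 * exp(-126e3 / (8.314 * 1235.15))
D = 8.739e-10 m^2/s


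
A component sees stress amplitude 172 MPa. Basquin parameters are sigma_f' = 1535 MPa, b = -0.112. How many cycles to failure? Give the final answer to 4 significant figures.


sigma_a = sigma_f' * (2*Nf)^b
2*Nf = (sigma_a / sigma_f')^(1/b)
2*Nf = (172 / 1535)^(1/-0.112)
2*Nf = 3.07129e+08
Nf = 1.536e+08 cycles


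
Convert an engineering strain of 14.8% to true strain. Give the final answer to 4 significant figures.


epsilon_true = ln(1 + epsilon_eng)
epsilon_true = ln(1 + 0.148)
epsilon_true = 0.138


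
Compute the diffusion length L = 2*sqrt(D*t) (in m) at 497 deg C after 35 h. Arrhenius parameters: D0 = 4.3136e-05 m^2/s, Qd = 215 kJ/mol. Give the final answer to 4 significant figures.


Step 1: D = D0 * exp(-Qd/(R*T))
T = 770.15 K
D = 4.3136e-05 * exp(-215e3 / (8.314 * 770.15)) = 1.12761e-19 m^2/s
Step 2: L = 2*sqrt(D*t)
t = 35 h = 126000 s
L = 2*sqrt(1.12761e-19 * 126000) = 2.384e-07 m


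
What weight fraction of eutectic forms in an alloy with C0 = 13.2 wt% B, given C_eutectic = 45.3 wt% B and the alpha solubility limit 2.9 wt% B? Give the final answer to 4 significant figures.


f_primary = (C_e - C0) / (C_e - C_alpha_max)
f_primary = (45.3 - 13.2) / (45.3 - 2.9)
f_primary = 0.757075
f_eutectic = 1 - 0.757075 = 0.2429


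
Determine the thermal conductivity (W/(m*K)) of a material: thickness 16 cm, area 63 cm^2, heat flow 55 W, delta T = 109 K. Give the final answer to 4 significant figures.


k = Q*L / (A*dT)
L = 0.16 m, A = 6.3e-03 m^2
k = 55 * 0.16 / (6.3e-03 * 109)
k = 12.81 W/(m*K)


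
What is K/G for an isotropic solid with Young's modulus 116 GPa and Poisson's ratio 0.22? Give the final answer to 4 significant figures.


G = E / (2*(1+nu))
G = 116 / (2*(1+0.22)) = 47.541 GPa
K = E / (3*(1-2*nu))
K = 116 / (3*(1-2*0.22)) = 69.0476 GPa
K/G = 69.0476 / 47.541 = 1.452


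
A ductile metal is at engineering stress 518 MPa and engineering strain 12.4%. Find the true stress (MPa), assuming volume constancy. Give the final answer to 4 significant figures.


sigma_true = sigma_eng * (1 + epsilon_eng)
sigma_true = 518 * (1 + 0.124)
sigma_true = 582.2 MPa


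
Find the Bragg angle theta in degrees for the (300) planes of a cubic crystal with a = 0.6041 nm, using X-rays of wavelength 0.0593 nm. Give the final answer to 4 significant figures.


d = a / sqrt(h^2+k^2+l^2)
d = 0.6041 / sqrt(9) = 0.201367 nm
lambda = 2*d*sin(theta)  =>  sin(theta) = lambda / (2*d)
sin(theta) = 0.0593 / (2 * 0.201367) = 0.147244
theta = 8.467 deg


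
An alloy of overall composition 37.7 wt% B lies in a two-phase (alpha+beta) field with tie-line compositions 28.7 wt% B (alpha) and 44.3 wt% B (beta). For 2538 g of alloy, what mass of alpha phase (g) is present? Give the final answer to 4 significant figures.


f_alpha = (C_beta - C0) / (C_beta - C_alpha)
f_alpha = (44.3 - 37.7) / (44.3 - 28.7) = 0.423077
m_alpha = f_alpha * m_total = 0.423077 * 2538 = 1074 g


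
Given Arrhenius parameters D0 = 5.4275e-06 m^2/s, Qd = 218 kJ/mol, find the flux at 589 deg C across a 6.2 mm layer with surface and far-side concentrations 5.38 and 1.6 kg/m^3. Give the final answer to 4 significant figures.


Step 1: D = D0 * exp(-Qd/(R*T))
T = 589 + 273.15 = 862.15 K
D = 5.4275e-06 * exp(-218e3 / (8.314 * 862.15)) = 3.35945e-19 m^2/s
Step 2: J = D * (C1 - C2) / dx
J = 3.35945e-19 * (5.38 - 1.6) / 6.2e-03
J = 2.048e-16 kg/(m^2*s)


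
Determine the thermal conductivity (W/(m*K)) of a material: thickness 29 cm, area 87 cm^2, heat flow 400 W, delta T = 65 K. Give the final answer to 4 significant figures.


k = Q*L / (A*dT)
L = 0.29 m, A = 8.7e-03 m^2
k = 400 * 0.29 / (8.7e-03 * 65)
k = 205.1 W/(m*K)


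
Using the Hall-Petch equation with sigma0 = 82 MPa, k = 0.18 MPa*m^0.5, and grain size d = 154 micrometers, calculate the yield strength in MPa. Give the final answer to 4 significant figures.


sigma_y = sigma0 + k / sqrt(d)
d = 154 um = 1.54e-04 m
sigma_y = 82 + 0.18 / sqrt(1.54e-04)
sigma_y = 96.5 MPa


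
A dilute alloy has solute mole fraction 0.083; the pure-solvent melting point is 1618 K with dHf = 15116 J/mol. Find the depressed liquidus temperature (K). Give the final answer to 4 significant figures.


dT = R*Tm^2*x / dHf
dT = 8.314 * 1618^2 * 0.083 / 15116
dT = 119.511 K
T_new = 1618 - 119.511 = 1498 K


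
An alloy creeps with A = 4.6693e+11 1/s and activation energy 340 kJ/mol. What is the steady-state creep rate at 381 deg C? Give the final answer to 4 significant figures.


rate = A * exp(-Q / (R*T))
T = 381 + 273.15 = 654.15 K
rate = 4.6693e+11 * exp(-340e3 / (8.314 * 654.15))
rate = 3.303e-16 1/s


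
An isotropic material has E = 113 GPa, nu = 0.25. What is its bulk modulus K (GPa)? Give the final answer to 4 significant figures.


K = E / (3*(1-2*nu))
K = 113 / (3*(1-2*0.25))
K = 75.33 GPa


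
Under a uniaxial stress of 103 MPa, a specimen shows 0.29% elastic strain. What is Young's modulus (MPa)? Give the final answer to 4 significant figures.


E = sigma / epsilon
epsilon = 0.29% = 2.9e-03
E = 103 / 2.9e-03
E = 35520 MPa


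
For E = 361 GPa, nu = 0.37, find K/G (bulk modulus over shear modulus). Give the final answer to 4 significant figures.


G = E / (2*(1+nu))
G = 361 / (2*(1+0.37)) = 131.752 GPa
K = E / (3*(1-2*nu))
K = 361 / (3*(1-2*0.37)) = 462.821 GPa
K/G = 462.821 / 131.752 = 3.513


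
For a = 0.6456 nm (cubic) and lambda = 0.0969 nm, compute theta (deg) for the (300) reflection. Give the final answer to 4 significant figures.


d = a / sqrt(h^2+k^2+l^2)
d = 0.6456 / sqrt(9) = 0.2152 nm
lambda = 2*d*sin(theta)  =>  sin(theta) = lambda / (2*d)
sin(theta) = 0.0969 / (2 * 0.2152) = 0.225139
theta = 13.01 deg


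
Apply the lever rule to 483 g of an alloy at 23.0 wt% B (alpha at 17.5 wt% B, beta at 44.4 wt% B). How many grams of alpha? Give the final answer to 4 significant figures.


f_alpha = (C_beta - C0) / (C_beta - C_alpha)
f_alpha = (44.4 - 23.0) / (44.4 - 17.5) = 0.795539
m_alpha = f_alpha * m_total = 0.795539 * 483 = 384.2 g


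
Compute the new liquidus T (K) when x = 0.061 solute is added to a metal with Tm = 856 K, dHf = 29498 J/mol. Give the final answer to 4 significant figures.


dT = R*Tm^2*x / dHf
dT = 8.314 * 856^2 * 0.061 / 29498
dT = 12.5978 K
T_new = 856 - 12.5978 = 843.4 K


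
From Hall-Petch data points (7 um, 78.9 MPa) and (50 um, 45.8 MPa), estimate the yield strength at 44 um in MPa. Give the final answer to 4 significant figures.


sigma_y = sigma0 + k / sqrt(d)
1/sqrt(d1) = 1/sqrt(7e-06) = 377.964;  1/sqrt(d2) = 141.421
k = (sigma1 - sigma2) / (1/sqrt(d1) - 1/sqrt(d2)) = (78.9 - 45.8) / (377.964 - 141.421) = 0.139932 MPa*m^0.5
sigma0 = sigma1 - k/sqrt(d1) = 78.9 - 0.139932*377.964 = 26.0106 MPa
sigma_y(d3) = 26.0106 + 0.139932 / sqrt(4.4e-05) = 47.11 MPa


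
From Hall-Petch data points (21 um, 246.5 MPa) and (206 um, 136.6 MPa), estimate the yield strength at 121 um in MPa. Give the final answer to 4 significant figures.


sigma_y = sigma0 + k / sqrt(d)
1/sqrt(d1) = 1/sqrt(2.1e-05) = 218.218;  1/sqrt(d2) = 69.6733
k = (sigma1 - sigma2) / (1/sqrt(d1) - 1/sqrt(d2)) = (246.5 - 136.6) / (218.218 - 69.6733) = 0.739845 MPa*m^0.5
sigma0 = sigma1 - k/sqrt(d1) = 246.5 - 0.739845*218.218 = 85.0525 MPa
sigma_y(d3) = 85.0525 + 0.739845 / sqrt(1.21e-04) = 152.3 MPa


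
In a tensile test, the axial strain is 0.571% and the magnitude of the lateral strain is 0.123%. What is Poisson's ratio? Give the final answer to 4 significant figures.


nu = -epsilon_lat / epsilon_axial
Lateral strain is contraction (negative), so using magnitudes:
nu = 0.123 / 0.571
nu = 0.2154


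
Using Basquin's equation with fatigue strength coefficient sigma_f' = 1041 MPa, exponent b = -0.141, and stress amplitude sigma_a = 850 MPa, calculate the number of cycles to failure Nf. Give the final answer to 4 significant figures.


sigma_a = sigma_f' * (2*Nf)^b
2*Nf = (sigma_a / sigma_f')^(1/b)
2*Nf = (850 / 1041)^(1/-0.141)
2*Nf = 4.21055
Nf = 2.105 cycles


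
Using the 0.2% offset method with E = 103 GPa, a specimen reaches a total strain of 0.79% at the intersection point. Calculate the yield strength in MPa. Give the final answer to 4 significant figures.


Offset strain = 0.002
Elastic strain at yield = total_strain - offset = 7.9e-03 - 0.002 = 5.9e-03
sigma_y = E * elastic_strain = 103000 * 5.9e-03
sigma_y = 607.7 MPa


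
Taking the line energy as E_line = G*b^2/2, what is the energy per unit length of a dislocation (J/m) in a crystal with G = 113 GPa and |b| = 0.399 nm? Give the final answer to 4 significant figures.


E = G*b^2/2
b = 0.399 nm = 3.99e-10 m
G = 113 GPa = 1.13e+11 Pa
E = 0.5 * 1.13e+11 * (3.99e-10)^2
E = 8.995e-09 J/m


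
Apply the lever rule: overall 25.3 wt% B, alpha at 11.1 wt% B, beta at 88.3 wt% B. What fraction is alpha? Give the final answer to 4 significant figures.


f_alpha = (C_beta - C0) / (C_beta - C_alpha)
f_alpha = (88.3 - 25.3) / (88.3 - 11.1)
f_alpha = 0.8161
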